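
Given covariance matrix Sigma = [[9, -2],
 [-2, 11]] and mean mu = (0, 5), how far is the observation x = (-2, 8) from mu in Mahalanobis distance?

Step 1 — centre the observation: (x - mu) = (-2, 3).

Step 2 — invert Sigma. det(Sigma) = 9·11 - (-2)² = 95.
  Sigma^{-1} = (1/det) · [[d, -b], [-b, a]] = [[0.1158, 0.0211],
 [0.0211, 0.0947]].

Step 3 — form the quadratic (x - mu)^T · Sigma^{-1} · (x - mu):
  Sigma^{-1} · (x - mu) = (-0.1684, 0.2421).
  (x - mu)^T · [Sigma^{-1} · (x - mu)] = (-2)·(-0.1684) + (3)·(0.2421) = 1.0632.

Step 4 — take square root: d = √(1.0632) ≈ 1.0311.

d(x, mu) = √(1.0632) ≈ 1.0311


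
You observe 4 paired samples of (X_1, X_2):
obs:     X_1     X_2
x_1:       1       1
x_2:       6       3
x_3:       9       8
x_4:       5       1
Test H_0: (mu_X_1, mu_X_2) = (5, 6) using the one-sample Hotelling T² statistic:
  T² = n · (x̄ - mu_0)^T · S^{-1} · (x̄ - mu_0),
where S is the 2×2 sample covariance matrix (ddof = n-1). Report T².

Step 1 — sample mean vector:
  mean(X_1) = (1 + 6 + 9 + 5) / 4 = 21/4 = 5.25
  mean(X_2) = (1 + 3 + 8 + 1) / 4 = 13/4 = 3.25
  x̄ = (5.25, 3.25),  deviation x̄ - mu_0 = (5.25, 3.25) - (5, 6) = (0.25, -2.75).

Step 2 — sample covariance matrix, S[i,j] = (1/(n-1)) · Σ_k (x_{k,i} - mean_i) · (x_{k,j} - mean_j), divisor n-1 = 3:
  S[X_1,X_1] = ((-4.25)·(-4.25) + (0.75)·(0.75) + (3.75)·(3.75) + (-0.25)·(-0.25)) / 3 = 32.75/3 = 10.9167
  S[X_1,X_2] = ((-4.25)·(-2.25) + (0.75)·(-0.25) + (3.75)·(4.75) + (-0.25)·(-2.25)) / 3 = 27.75/3 = 9.25
  S[X_2,X_2] = ((-2.25)·(-2.25) + (-0.25)·(-0.25) + (4.75)·(4.75) + (-2.25)·(-2.25)) / 3 = 32.75/3 = 10.9167
  S = [[10.9167, 9.25],
 [9.25, 10.9167]].

Step 3 — invert S. det(S) = 10.9167·10.9167 - (9.25)² = 33.6111.
  S^{-1} = (1/det) · [[d, -b], [-b, a]] = [[0.3248, -0.2752],
 [-0.2752, 0.3248]].

Step 4 — quadratic form (x̄ - mu_0)^T · S^{-1} · (x̄ - mu_0):
  S^{-1} · (x̄ - mu_0) = (0.838, -0.962),
  (x̄ - mu_0)^T · [...] = (0.25)·(0.838) + (-2.75)·(-0.962) = 2.855.

Step 5 — scale by n: T² = 4 · 2.855 = 11.4198.

T² ≈ 11.4198


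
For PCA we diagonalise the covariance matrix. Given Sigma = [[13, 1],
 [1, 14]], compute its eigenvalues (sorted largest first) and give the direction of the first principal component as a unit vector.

Step 1 — characteristic polynomial of 2×2 Sigma:
  det(Sigma - λI) = λ² - trace · λ + det = 0.
  trace = 13 + 14 = 27, det = 13·14 - (1)² = 181.
Step 2 — discriminant:
  Δ = trace² - 4·det = 729 - 724 = 5.
Step 3 — eigenvalues:
  λ = (trace ± √Δ)/2 = (27 ± 2.2361)/2,
  λ_1 = 14.618,  λ_2 = 12.382.

Step 4 — unit eigenvector for λ_1: solve (Sigma - λ_1 I)v = 0. First row:
  (13 - 14.618)·v_x + (1)·v_y = 0, i.e. (-1.618)·v_x + (1)·v_y = 0,
  so v ∝ (b, λ_1 - a) = (1, 1.618) = u.
  ||u|| = √((1)² + (1.618)²) = √(3.618) ≈ 1.9021,
  v_1 = u/||u|| ≈ (0.5257, 0.8507) (||v_1|| = 1).

λ_1 = 14.618,  λ_2 = 12.382;  v_1 ≈ (0.5257, 0.8507)


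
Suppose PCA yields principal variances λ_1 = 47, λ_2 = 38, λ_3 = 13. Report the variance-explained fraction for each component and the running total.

Step 1 — total variance = trace(Sigma) = Σ λ_i = 47 + 38 + 13 = 98.

Step 2 — fraction explained by component i = λ_i / Σ λ:
  PC1: 47/98 = 0.4796
  PC2: 38/98 = 0.3878
  PC3: 13/98 = 0.1327

Step 3 — cumulative fraction after k components = (λ_1 + ... + λ_k) / Σ λ:
  k = 1: 47/98 = 0.4796
  k = 2: (47 + 38)/98 = 85/98 = 0.8673
  k = 3: (47 + 38 + 13)/98 = 98/98 = 1

Summary (fraction, with percent):

explained: PC1 0.4796 (47.96%), PC2 0.3878 (38.78%), PC3 0.1327 (13.27%);  cumulative: 0.4796, 0.8673, 1


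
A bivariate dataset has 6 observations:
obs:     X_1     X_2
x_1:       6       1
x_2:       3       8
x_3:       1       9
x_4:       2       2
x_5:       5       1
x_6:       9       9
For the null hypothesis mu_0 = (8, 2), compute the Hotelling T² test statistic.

Step 1 — sample mean vector:
  mean(X_1) = (6 + 3 + 1 + 2 + 5 + 9) / 6 = 26/6 = 4.3333
  mean(X_2) = (1 + 8 + 9 + 2 + 1 + 9) / 6 = 30/6 = 5
  x̄ = (4.3333, 5),  deviation x̄ - mu_0 = (4.3333, 5) - (8, 2) = (-3.6667, 3).

Step 2 — sample covariance matrix, S[i,j] = (1/(n-1)) · Σ_k (x_{k,i} - mean_i) · (x_{k,j} - mean_j), divisor n-1 = 5:
  S[X_1,X_1] = ((1.6667)·(1.6667) + (-1.3333)·(-1.3333) + (-3.3333)·(-3.3333) + (-2.3333)·(-2.3333) + (0.6667)·(0.6667) + (4.6667)·(4.6667)) / 5 = 43.3333/5 = 8.6667
  S[X_1,X_2] = ((1.6667)·(-4) + (-1.3333)·(3) + (-3.3333)·(4) + (-2.3333)·(-3) + (0.6667)·(-4) + (4.6667)·(4)) / 5 = -1/5 = -0.2
  S[X_2,X_2] = ((-4)·(-4) + (3)·(3) + (4)·(4) + (-3)·(-3) + (-4)·(-4) + (4)·(4)) / 5 = 82/5 = 16.4
  S = [[8.6667, -0.2],
 [-0.2, 16.4]].

Step 3 — invert S. det(S) = 8.6667·16.4 - (-0.2)² = 142.0933.
  S^{-1} = (1/det) · [[d, -b], [-b, a]] = [[0.1154, 0.0014],
 [0.0014, 0.061]].

Step 4 — quadratic form (x̄ - mu_0)^T · S^{-1} · (x̄ - mu_0):
  S^{-1} · (x̄ - mu_0) = (-0.419, 0.1778),
  (x̄ - mu_0)^T · [...] = (-3.6667)·(-0.419) + (3)·(0.1778) = 2.0697.

Step 5 — scale by n: T² = 6 · 2.0697 = 12.4181.

T² ≈ 12.4181


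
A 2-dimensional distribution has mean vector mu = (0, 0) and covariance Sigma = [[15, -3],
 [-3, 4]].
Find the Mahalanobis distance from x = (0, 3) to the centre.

Step 1 — centre the observation: (x - mu) = (0, 3).

Step 2 — invert Sigma. det(Sigma) = 15·4 - (-3)² = 51.
  Sigma^{-1} = (1/det) · [[d, -b], [-b, a]] = [[0.0784, 0.0588],
 [0.0588, 0.2941]].

Step 3 — form the quadratic (x - mu)^T · Sigma^{-1} · (x - mu):
  Sigma^{-1} · (x - mu) = (0.1765, 0.8824).
  (x - mu)^T · [Sigma^{-1} · (x - mu)] = (0)·(0.1765) + (3)·(0.8824) = 2.6471.

Step 4 — take square root: d = √(2.6471) ≈ 1.627.

d(x, mu) = √(2.6471) ≈ 1.627


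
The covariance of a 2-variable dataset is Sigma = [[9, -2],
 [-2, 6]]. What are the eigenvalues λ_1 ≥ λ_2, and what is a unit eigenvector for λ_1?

Step 1 — characteristic polynomial of 2×2 Sigma:
  det(Sigma - λI) = λ² - trace · λ + det = 0.
  trace = 9 + 6 = 15, det = 9·6 - (-2)² = 50.
Step 2 — discriminant:
  Δ = trace² - 4·det = 225 - 200 = 25.
Step 3 — eigenvalues:
  λ = (trace ± √Δ)/2 = (15 ± 5)/2,
  λ_1 = 10,  λ_2 = 5.

Step 4 — unit eigenvector for λ_1: solve (Sigma - λ_1 I)v = 0. First row:
  (9 - 10)·v_x + (-2)·v_y = 0, i.e. (-1)·v_x + (-2)·v_y = 0,
  so v ∝ (b, λ_1 - a) = (-2, 1); multiply by -1 so the first entry is positive: u = (2, -1).
  ||u|| = √((2)² + (-1)²) = √(5) ≈ 2.2361,
  v_1 = u/||u|| ≈ (0.8944, -0.4472) (||v_1|| = 1).

λ_1 = 10,  λ_2 = 5;  v_1 ≈ (0.8944, -0.4472)


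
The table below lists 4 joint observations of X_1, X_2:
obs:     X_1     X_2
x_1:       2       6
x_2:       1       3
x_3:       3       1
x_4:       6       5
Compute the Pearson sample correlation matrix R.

Step 1 — column means:
  mean(X_1) = (2 + 1 + 3 + 6) / 4 = 12/4 = 3
  mean(X_2) = (6 + 3 + 1 + 5) / 4 = 15/4 = 3.75

Step 2 — sample variances and covariances s[i,j] = (1/(n-1)) · Σ_k (x_{k,i} - mean_i) · (x_{k,j} - mean_j), with n-1 = 3:
  s[X_1,X_1] = ((-1)·(-1) + (-2)·(-2) + (0)·(0) + (3)·(3)) / 3 = 14/3 = 4.6667
  s[X_1,X_2] = ((-1)·(2.25) + (-2)·(-0.75) + (0)·(-2.75) + (3)·(1.25)) / 3 = 3/3 = 1
  s[X_2,X_2] = ((2.25)·(2.25) + (-0.75)·(-0.75) + (-2.75)·(-2.75) + (1.25)·(1.25)) / 3 = 14.75/3 = 4.9167
  Sample standard deviations s_i = √(s[i,i]):
  s(X_1) = √(4.6667) = 2.1602
  s(X_2) = √(4.9167) = 2.2174

Step 3 — r_{ij} = s_{ij} / (s_i · s_j):
  r[X_1,X_1] = 1 (diagonal).
  r[X_1,X_2] = 1 / (2.1602 · 2.2174) = 1 / 4.79 = 0.2088
  r[X_2,X_2] = 1 (diagonal).

R is symmetric with unit diagonal. Assembling:

R = [[1, 0.2088],
 [0.2088, 1]]


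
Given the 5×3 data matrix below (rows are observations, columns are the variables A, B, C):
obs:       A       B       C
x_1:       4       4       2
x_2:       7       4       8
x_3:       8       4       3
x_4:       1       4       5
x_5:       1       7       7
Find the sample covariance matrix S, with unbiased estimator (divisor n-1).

Step 1 — column means:
  mean(A) = (4 + 7 + 8 + 1 + 1) / 5 = 21/5 = 4.2
  mean(B) = (4 + 4 + 4 + 4 + 7) / 5 = 23/5 = 4.6
  mean(C) = (2 + 8 + 3 + 5 + 7) / 5 = 25/5 = 5

Step 2 — sample covariance S[i,j] = (1/(n-1)) · Σ_k (x_{k,i} - mean_i) · (x_{k,j} - mean_j), with n-1 = 4.
  S[A,A] = ((-0.2)·(-0.2) + (2.8)·(2.8) + (3.8)·(3.8) + (-3.2)·(-3.2) + (-3.2)·(-3.2)) / 4 = 42.8/4 = 10.7
  S[A,B] = ((-0.2)·(-0.6) + (2.8)·(-0.6) + (3.8)·(-0.6) + (-3.2)·(-0.6) + (-3.2)·(2.4)) / 4 = -9.6/4 = -2.4
  S[A,C] = ((-0.2)·(-3) + (2.8)·(3) + (3.8)·(-2) + (-3.2)·(0) + (-3.2)·(2)) / 4 = -5/4 = -1.25
  S[B,B] = ((-0.6)·(-0.6) + (-0.6)·(-0.6) + (-0.6)·(-0.6) + (-0.6)·(-0.6) + (2.4)·(2.4)) / 4 = 7.2/4 = 1.8
  S[B,C] = ((-0.6)·(-3) + (-0.6)·(3) + (-0.6)·(-2) + (-0.6)·(0) + (2.4)·(2)) / 4 = 6/4 = 1.5
  S[C,C] = ((-3)·(-3) + (3)·(3) + (-2)·(-2) + (0)·(0) + (2)·(2)) / 4 = 26/4 = 6.5

S is symmetric (S[j,i] = S[i,j]). Assembling:

S = [[10.7, -2.4, -1.25],
 [-2.4, 1.8, 1.5],
 [-1.25, 1.5, 6.5]]


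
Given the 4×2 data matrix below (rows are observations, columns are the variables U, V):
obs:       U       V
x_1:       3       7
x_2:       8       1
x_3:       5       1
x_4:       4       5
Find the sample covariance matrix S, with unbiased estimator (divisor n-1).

Step 1 — column means:
  mean(U) = (3 + 8 + 5 + 4) / 4 = 20/4 = 5
  mean(V) = (7 + 1 + 1 + 5) / 4 = 14/4 = 3.5

Step 2 — sample covariance S[i,j] = (1/(n-1)) · Σ_k (x_{k,i} - mean_i) · (x_{k,j} - mean_j), with n-1 = 3.
  S[U,U] = ((-2)·(-2) + (3)·(3) + (0)·(0) + (-1)·(-1)) / 3 = 14/3 = 4.6667
  S[U,V] = ((-2)·(3.5) + (3)·(-2.5) + (0)·(-2.5) + (-1)·(1.5)) / 3 = -16/3 = -5.3333
  S[V,V] = ((3.5)·(3.5) + (-2.5)·(-2.5) + (-2.5)·(-2.5) + (1.5)·(1.5)) / 3 = 27/3 = 9

S is symmetric (S[j,i] = S[i,j]). Assembling:

S = [[4.6667, -5.3333],
 [-5.3333, 9]]


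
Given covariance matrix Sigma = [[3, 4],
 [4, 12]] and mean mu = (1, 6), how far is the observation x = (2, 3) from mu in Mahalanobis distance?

Step 1 — centre the observation: (x - mu) = (1, -3).

Step 2 — invert Sigma. det(Sigma) = 3·12 - (4)² = 20.
  Sigma^{-1} = (1/det) · [[d, -b], [-b, a]] = [[0.6, -0.2],
 [-0.2, 0.15]].

Step 3 — form the quadratic (x - mu)^T · Sigma^{-1} · (x - mu):
  Sigma^{-1} · (x - mu) = (1.2, -0.65).
  (x - mu)^T · [Sigma^{-1} · (x - mu)] = (1)·(1.2) + (-3)·(-0.65) = 3.15.

Step 4 — take square root: d = √(3.15) ≈ 1.7748.

d(x, mu) = √(3.15) ≈ 1.7748


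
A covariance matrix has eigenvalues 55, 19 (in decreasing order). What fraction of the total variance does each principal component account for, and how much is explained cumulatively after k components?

Step 1 — total variance = trace(Sigma) = Σ λ_i = 55 + 19 = 74.

Step 2 — fraction explained by component i = λ_i / Σ λ:
  PC1: 55/74 = 0.7432
  PC2: 19/74 = 0.2568

Step 3 — cumulative fraction after k components = (λ_1 + ... + λ_k) / Σ λ:
  k = 1: 55/74 = 0.7432
  k = 2: (55 + 19)/74 = 74/74 = 1

Summary (fraction, with percent):

explained: PC1 0.7432 (74.32%), PC2 0.2568 (25.68%);  cumulative: 0.7432, 1


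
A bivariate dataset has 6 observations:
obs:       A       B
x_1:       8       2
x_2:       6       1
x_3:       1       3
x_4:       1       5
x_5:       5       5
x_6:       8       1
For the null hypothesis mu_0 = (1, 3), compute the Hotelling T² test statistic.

Step 1 — sample mean vector:
  mean(A) = (8 + 6 + 1 + 1 + 5 + 8) / 6 = 29/6 = 4.8333
  mean(B) = (2 + 1 + 3 + 5 + 5 + 1) / 6 = 17/6 = 2.8333
  x̄ = (4.8333, 2.8333),  deviation x̄ - mu_0 = (4.8333, 2.8333) - (1, 3) = (3.8333, -0.1667).

Step 2 — sample covariance matrix, S[i,j] = (1/(n-1)) · Σ_k (x_{k,i} - mean_i) · (x_{k,j} - mean_j), divisor n-1 = 5:
  S[A,A] = ((3.1667)·(3.1667) + (1.1667)·(1.1667) + (-3.8333)·(-3.8333) + (-3.8333)·(-3.8333) + (0.1667)·(0.1667) + (3.1667)·(3.1667)) / 5 = 50.8333/5 = 10.1667
  S[A,B] = ((3.1667)·(-0.8333) + (1.1667)·(-1.8333) + (-3.8333)·(0.1667) + (-3.8333)·(2.1667) + (0.1667)·(2.1667) + (3.1667)·(-1.8333)) / 5 = -19.1667/5 = -3.8333
  S[B,B] = ((-0.8333)·(-0.8333) + (-1.8333)·(-1.8333) + (0.1667)·(0.1667) + (2.1667)·(2.1667) + (2.1667)·(2.1667) + (-1.8333)·(-1.8333)) / 5 = 16.8333/5 = 3.3667
  S = [[10.1667, -3.8333],
 [-3.8333, 3.3667]].

Step 3 — invert S. det(S) = 10.1667·3.3667 - (-3.8333)² = 19.5333.
  S^{-1} = (1/det) · [[d, -b], [-b, a]] = [[0.1724, 0.1962],
 [0.1962, 0.5205]].

Step 4 — quadratic form (x̄ - mu_0)^T · S^{-1} · (x̄ - mu_0):
  S^{-1} · (x̄ - mu_0) = (0.628, 0.6655),
  (x̄ - mu_0)^T · [...] = (3.8333)·(0.628) + (-0.1667)·(0.6655) = 2.2964.

Step 5 — scale by n: T² = 6 · 2.2964 = 13.7782.

T² ≈ 13.7782


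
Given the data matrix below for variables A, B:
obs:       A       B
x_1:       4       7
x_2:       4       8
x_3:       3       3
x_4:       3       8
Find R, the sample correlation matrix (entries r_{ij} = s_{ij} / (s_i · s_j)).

Step 1 — column means:
  mean(A) = (4 + 4 + 3 + 3) / 4 = 14/4 = 3.5
  mean(B) = (7 + 8 + 3 + 8) / 4 = 26/4 = 6.5

Step 2 — sample variances and covariances s[i,j] = (1/(n-1)) · Σ_k (x_{k,i} - mean_i) · (x_{k,j} - mean_j), with n-1 = 3:
  s[A,A] = ((0.5)·(0.5) + (0.5)·(0.5) + (-0.5)·(-0.5) + (-0.5)·(-0.5)) / 3 = 1/3 = 0.3333
  s[A,B] = ((0.5)·(0.5) + (0.5)·(1.5) + (-0.5)·(-3.5) + (-0.5)·(1.5)) / 3 = 2/3 = 0.6667
  s[B,B] = ((0.5)·(0.5) + (1.5)·(1.5) + (-3.5)·(-3.5) + (1.5)·(1.5)) / 3 = 17/3 = 5.6667
  Sample standard deviations s_i = √(s[i,i]):
  s(A) = √(0.3333) = 0.5774
  s(B) = √(5.6667) = 2.3805

Step 3 — r_{ij} = s_{ij} / (s_i · s_j):
  r[A,A] = 1 (diagonal).
  r[A,B] = 0.6667 / (0.5774 · 2.3805) = 0.6667 / 1.3744 = 0.4851
  r[B,B] = 1 (diagonal).

R is symmetric with unit diagonal. Assembling:

R = [[1, 0.4851],
 [0.4851, 1]]


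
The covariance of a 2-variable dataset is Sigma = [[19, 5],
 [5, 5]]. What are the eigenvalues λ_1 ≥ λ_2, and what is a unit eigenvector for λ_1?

Step 1 — characteristic polynomial of 2×2 Sigma:
  det(Sigma - λI) = λ² - trace · λ + det = 0.
  trace = 19 + 5 = 24, det = 19·5 - (5)² = 70.
Step 2 — discriminant:
  Δ = trace² - 4·det = 576 - 280 = 296.
Step 3 — eigenvalues:
  λ = (trace ± √Δ)/2 = (24 ± 17.2047)/2,
  λ_1 = 20.6023,  λ_2 = 3.3977.

Step 4 — unit eigenvector for λ_1: solve (Sigma - λ_1 I)v = 0. First row:
  (19 - 20.6023)·v_x + (5)·v_y = 0, i.e. (-1.6023)·v_x + (5)·v_y = 0,
  so v ∝ (b, λ_1 - a) = (5, 1.6023) = u.
  ||u|| = √((5)² + (1.6023)²) = √(27.5674) ≈ 5.2505,
  v_1 = u/||u|| ≈ (0.9523, 0.3052) (||v_1|| = 1).

λ_1 = 20.6023,  λ_2 = 3.3977;  v_1 ≈ (0.9523, 0.3052)


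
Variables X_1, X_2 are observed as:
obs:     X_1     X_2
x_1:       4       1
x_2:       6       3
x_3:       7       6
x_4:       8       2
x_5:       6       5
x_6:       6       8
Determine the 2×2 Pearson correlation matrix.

Step 1 — column means:
  mean(X_1) = (4 + 6 + 7 + 8 + 6 + 6) / 6 = 37/6 = 6.1667
  mean(X_2) = (1 + 3 + 6 + 2 + 5 + 8) / 6 = 25/6 = 4.1667

Step 2 — sample variances and covariances s[i,j] = (1/(n-1)) · Σ_k (x_{k,i} - mean_i) · (x_{k,j} - mean_j), with n-1 = 5:
  s[X_1,X_1] = ((-2.1667)·(-2.1667) + (-0.1667)·(-0.1667) + (0.8333)·(0.8333) + (1.8333)·(1.8333) + (-0.1667)·(-0.1667) + (-0.1667)·(-0.1667)) / 5 = 8.8333/5 = 1.7667
  s[X_1,X_2] = ((-2.1667)·(-3.1667) + (-0.1667)·(-1.1667) + (0.8333)·(1.8333) + (1.8333)·(-2.1667) + (-0.1667)·(0.8333) + (-0.1667)·(3.8333)) / 5 = 3.8333/5 = 0.7667
  s[X_2,X_2] = ((-3.1667)·(-3.1667) + (-1.1667)·(-1.1667) + (1.8333)·(1.8333) + (-2.1667)·(-2.1667) + (0.8333)·(0.8333) + (3.8333)·(3.8333)) / 5 = 34.8333/5 = 6.9667
  Sample standard deviations s_i = √(s[i,i]):
  s(X_1) = √(1.7667) = 1.3292
  s(X_2) = √(6.9667) = 2.6394

Step 3 — r_{ij} = s_{ij} / (s_i · s_j):
  r[X_1,X_1] = 1 (diagonal).
  r[X_1,X_2] = 0.7667 / (1.3292 · 2.6394) = 0.7667 / 3.5082 = 0.2185
  r[X_2,X_2] = 1 (diagonal).

R is symmetric with unit diagonal. Assembling:

R = [[1, 0.2185],
 [0.2185, 1]]


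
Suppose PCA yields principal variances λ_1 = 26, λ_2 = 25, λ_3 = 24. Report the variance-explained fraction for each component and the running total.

Step 1 — total variance = trace(Sigma) = Σ λ_i = 26 + 25 + 24 = 75.

Step 2 — fraction explained by component i = λ_i / Σ λ:
  PC1: 26/75 = 0.3467
  PC2: 25/75 = 0.3333
  PC3: 24/75 = 0.32

Step 3 — cumulative fraction after k components = (λ_1 + ... + λ_k) / Σ λ:
  k = 1: 26/75 = 0.3467
  k = 2: (26 + 25)/75 = 51/75 = 0.68
  k = 3: (26 + 25 + 24)/75 = 75/75 = 1

Summary (fraction, with percent):

explained: PC1 0.3467 (34.67%), PC2 0.3333 (33.33%), PC3 0.32 (32%);  cumulative: 0.3467, 0.68, 1


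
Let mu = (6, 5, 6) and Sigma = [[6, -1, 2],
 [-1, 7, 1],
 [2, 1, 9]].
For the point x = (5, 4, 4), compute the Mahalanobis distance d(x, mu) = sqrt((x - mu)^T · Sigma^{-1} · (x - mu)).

Step 1 — centre the observation: (x - mu) = (-1, -1, -2).

Step 2 — invert Sigma (cofactor / det for 3×3, or solve directly):
  Sigma^{-1} = [[0.1873, 0.0332, -0.0453],
 [0.0332, 0.1511, -0.0242],
 [-0.0453, -0.0242, 0.1239]].

Step 3 — form the quadratic (x - mu)^T · Sigma^{-1} · (x - mu):
  Sigma^{-1} · (x - mu) = (-0.1299, -0.136, -0.1782).
  (x - mu)^T · [Sigma^{-1} · (x - mu)] = (-1)·(-0.1299) + (-1)·(-0.136) + (-2)·(-0.1782) = 0.6224.

Step 4 — take square root: d = √(0.6224) ≈ 0.7889.

d(x, mu) = √(0.6224) ≈ 0.7889


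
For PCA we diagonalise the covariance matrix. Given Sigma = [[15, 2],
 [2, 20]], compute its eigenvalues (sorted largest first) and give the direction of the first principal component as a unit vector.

Step 1 — characteristic polynomial of 2×2 Sigma:
  det(Sigma - λI) = λ² - trace · λ + det = 0.
  trace = 15 + 20 = 35, det = 15·20 - (2)² = 296.
Step 2 — discriminant:
  Δ = trace² - 4·det = 1225 - 1184 = 41.
Step 3 — eigenvalues:
  λ = (trace ± √Δ)/2 = (35 ± 6.4031)/2,
  λ_1 = 20.7016,  λ_2 = 14.2984.

Step 4 — unit eigenvector for λ_1: solve (Sigma - λ_1 I)v = 0. First row:
  (15 - 20.7016)·v_x + (2)·v_y = 0, i.e. (-5.7016)·v_x + (2)·v_y = 0,
  so v ∝ (b, λ_1 - a) = (2, 5.7016) = u.
  ||u|| = √((2)² + (5.7016)²) = √(36.5078) ≈ 6.0422,
  v_1 = u/||u|| ≈ (0.331, 0.9436) (||v_1|| = 1).

λ_1 = 20.7016,  λ_2 = 14.2984;  v_1 ≈ (0.331, 0.9436)


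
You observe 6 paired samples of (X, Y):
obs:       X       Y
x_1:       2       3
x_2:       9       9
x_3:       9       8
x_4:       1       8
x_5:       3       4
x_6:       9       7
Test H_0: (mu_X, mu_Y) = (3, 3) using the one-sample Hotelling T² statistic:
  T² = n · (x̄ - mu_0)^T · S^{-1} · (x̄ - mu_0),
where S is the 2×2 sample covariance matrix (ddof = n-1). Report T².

Step 1 — sample mean vector:
  mean(X) = (2 + 9 + 9 + 1 + 3 + 9) / 6 = 33/6 = 5.5
  mean(Y) = (3 + 9 + 8 + 8 + 4 + 7) / 6 = 39/6 = 6.5
  x̄ = (5.5, 6.5),  deviation x̄ - mu_0 = (5.5, 6.5) - (3, 3) = (2.5, 3.5).

Step 2 — sample covariance matrix, S[i,j] = (1/(n-1)) · Σ_k (x_{k,i} - mean_i) · (x_{k,j} - mean_j), divisor n-1 = 5:
  S[X,X] = ((-3.5)·(-3.5) + (3.5)·(3.5) + (3.5)·(3.5) + (-4.5)·(-4.5) + (-2.5)·(-2.5) + (3.5)·(3.5)) / 5 = 75.5/5 = 15.1
  S[X,Y] = ((-3.5)·(-3.5) + (3.5)·(2.5) + (3.5)·(1.5) + (-4.5)·(1.5) + (-2.5)·(-2.5) + (3.5)·(0.5)) / 5 = 27.5/5 = 5.5
  S[Y,Y] = ((-3.5)·(-3.5) + (2.5)·(2.5) + (1.5)·(1.5) + (1.5)·(1.5) + (-2.5)·(-2.5) + (0.5)·(0.5)) / 5 = 29.5/5 = 5.9
  S = [[15.1, 5.5],
 [5.5, 5.9]].

Step 3 — invert S. det(S) = 15.1·5.9 - (5.5)² = 58.84.
  S^{-1} = (1/det) · [[d, -b], [-b, a]] = [[0.1003, -0.0935],
 [-0.0935, 0.2566]].

Step 4 — quadratic form (x̄ - mu_0)^T · S^{-1} · (x̄ - mu_0):
  S^{-1} · (x̄ - mu_0) = (-0.0765, 0.6645),
  (x̄ - mu_0)^T · [...] = (2.5)·(-0.0765) + (3.5)·(0.6645) = 2.1346.

Step 5 — scale by n: T² = 6 · 2.1346 = 12.8076.

T² ≈ 12.8076


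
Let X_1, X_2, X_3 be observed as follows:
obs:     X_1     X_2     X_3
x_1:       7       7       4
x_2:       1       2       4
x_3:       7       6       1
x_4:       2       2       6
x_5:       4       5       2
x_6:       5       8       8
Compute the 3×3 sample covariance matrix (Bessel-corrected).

Step 1 — column means:
  mean(X_1) = (7 + 1 + 7 + 2 + 4 + 5) / 6 = 26/6 = 4.3333
  mean(X_2) = (7 + 2 + 6 + 2 + 5 + 8) / 6 = 30/6 = 5
  mean(X_3) = (4 + 4 + 1 + 6 + 2 + 8) / 6 = 25/6 = 4.1667

Step 2 — sample covariance S[i,j] = (1/(n-1)) · Σ_k (x_{k,i} - mean_i) · (x_{k,j} - mean_j), with n-1 = 5.
  S[X_1,X_1] = ((2.6667)·(2.6667) + (-3.3333)·(-3.3333) + (2.6667)·(2.6667) + (-2.3333)·(-2.3333) + (-0.3333)·(-0.3333) + (0.6667)·(0.6667)) / 5 = 31.3333/5 = 6.2667
  S[X_1,X_2] = ((2.6667)·(2) + (-3.3333)·(-3) + (2.6667)·(1) + (-2.3333)·(-3) + (-0.3333)·(0) + (0.6667)·(3)) / 5 = 27/5 = 5.4
  S[X_1,X_3] = ((2.6667)·(-0.1667) + (-3.3333)·(-0.1667) + (2.6667)·(-3.1667) + (-2.3333)·(1.8333) + (-0.3333)·(-2.1667) + (0.6667)·(3.8333)) / 5 = -9.3333/5 = -1.8667
  S[X_2,X_2] = ((2)·(2) + (-3)·(-3) + (1)·(1) + (-3)·(-3) + (0)·(0) + (3)·(3)) / 5 = 32/5 = 6.4
  S[X_2,X_3] = ((2)·(-0.1667) + (-3)·(-0.1667) + (1)·(-3.1667) + (-3)·(1.8333) + (0)·(-2.1667) + (3)·(3.8333)) / 5 = 3/5 = 0.6
  S[X_3,X_3] = ((-0.1667)·(-0.1667) + (-0.1667)·(-0.1667) + (-3.1667)·(-3.1667) + (1.8333)·(1.8333) + (-2.1667)·(-2.1667) + (3.8333)·(3.8333)) / 5 = 32.8333/5 = 6.5667

S is symmetric (S[j,i] = S[i,j]). Assembling:

S = [[6.2667, 5.4, -1.8667],
 [5.4, 6.4, 0.6],
 [-1.8667, 0.6, 6.5667]]


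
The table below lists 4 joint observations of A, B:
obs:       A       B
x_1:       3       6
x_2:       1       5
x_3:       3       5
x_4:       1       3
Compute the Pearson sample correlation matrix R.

Step 1 — column means:
  mean(A) = (3 + 1 + 3 + 1) / 4 = 8/4 = 2
  mean(B) = (6 + 5 + 5 + 3) / 4 = 19/4 = 4.75

Step 2 — sample variances and covariances s[i,j] = (1/(n-1)) · Σ_k (x_{k,i} - mean_i) · (x_{k,j} - mean_j), with n-1 = 3:
  s[A,A] = ((1)·(1) + (-1)·(-1) + (1)·(1) + (-1)·(-1)) / 3 = 4/3 = 1.3333
  s[A,B] = ((1)·(1.25) + (-1)·(0.25) + (1)·(0.25) + (-1)·(-1.75)) / 3 = 3/3 = 1
  s[B,B] = ((1.25)·(1.25) + (0.25)·(0.25) + (0.25)·(0.25) + (-1.75)·(-1.75)) / 3 = 4.75/3 = 1.5833
  Sample standard deviations s_i = √(s[i,i]):
  s(A) = √(1.3333) = 1.1547
  s(B) = √(1.5833) = 1.2583

Step 3 — r_{ij} = s_{ij} / (s_i · s_j):
  r[A,A] = 1 (diagonal).
  r[A,B] = 1 / (1.1547 · 1.2583) = 1 / 1.453 = 0.6882
  r[B,B] = 1 (diagonal).

R is symmetric with unit diagonal. Assembling:

R = [[1, 0.6882],
 [0.6882, 1]]


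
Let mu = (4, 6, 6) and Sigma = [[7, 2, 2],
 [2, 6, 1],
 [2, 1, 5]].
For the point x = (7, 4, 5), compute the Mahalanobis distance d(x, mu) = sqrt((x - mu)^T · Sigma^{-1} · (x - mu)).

Step 1 — centre the observation: (x - mu) = (3, -2, -1).

Step 2 — invert Sigma (cofactor / det for 3×3, or solve directly):
  Sigma^{-1} = [[0.1737, -0.0479, -0.0599],
 [-0.0479, 0.1856, -0.018],
 [-0.0599, -0.018, 0.2275]].

Step 3 — form the quadratic (x - mu)^T · Sigma^{-1} · (x - mu):
  Sigma^{-1} · (x - mu) = (0.6766, -0.497, -0.3713).
  (x - mu)^T · [Sigma^{-1} · (x - mu)] = (3)·(0.6766) + (-2)·(-0.497) + (-1)·(-0.3713) = 3.3952.

Step 4 — take square root: d = √(3.3952) ≈ 1.8426.

d(x, mu) = √(3.3952) ≈ 1.8426


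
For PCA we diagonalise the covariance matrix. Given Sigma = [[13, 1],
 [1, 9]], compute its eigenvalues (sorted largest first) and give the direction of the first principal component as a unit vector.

Step 1 — characteristic polynomial of 2×2 Sigma:
  det(Sigma - λI) = λ² - trace · λ + det = 0.
  trace = 13 + 9 = 22, det = 13·9 - (1)² = 116.
Step 2 — discriminant:
  Δ = trace² - 4·det = 484 - 464 = 20.
Step 3 — eigenvalues:
  λ = (trace ± √Δ)/2 = (22 ± 4.4721)/2,
  λ_1 = 13.2361,  λ_2 = 8.7639.

Step 4 — unit eigenvector for λ_1: solve (Sigma - λ_1 I)v = 0. First row:
  (13 - 13.2361)·v_x + (1)·v_y = 0, i.e. (-0.2361)·v_x + (1)·v_y = 0,
  so v ∝ (b, λ_1 - a) = (1, 0.2361) = u.
  ||u|| = √((1)² + (0.2361)²) = √(1.0557) ≈ 1.0275,
  v_1 = u/||u|| ≈ (0.9732, 0.2298) (||v_1|| = 1).

λ_1 = 13.2361,  λ_2 = 8.7639;  v_1 ≈ (0.9732, 0.2298)


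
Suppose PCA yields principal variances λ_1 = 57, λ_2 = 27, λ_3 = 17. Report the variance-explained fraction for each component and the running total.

Step 1 — total variance = trace(Sigma) = Σ λ_i = 57 + 27 + 17 = 101.

Step 2 — fraction explained by component i = λ_i / Σ λ:
  PC1: 57/101 = 0.5644
  PC2: 27/101 = 0.2673
  PC3: 17/101 = 0.1683

Step 3 — cumulative fraction after k components = (λ_1 + ... + λ_k) / Σ λ:
  k = 1: 57/101 = 0.5644
  k = 2: (57 + 27)/101 = 84/101 = 0.8317
  k = 3: (57 + 27 + 17)/101 = 101/101 = 1

Summary (fraction, with percent):

explained: PC1 0.5644 (56.44%), PC2 0.2673 (26.73%), PC3 0.1683 (16.83%);  cumulative: 0.5644, 0.8317, 1


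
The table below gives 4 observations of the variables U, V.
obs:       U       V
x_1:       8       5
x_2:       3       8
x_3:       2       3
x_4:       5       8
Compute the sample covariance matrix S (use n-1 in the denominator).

Step 1 — column means:
  mean(U) = (8 + 3 + 2 + 5) / 4 = 18/4 = 4.5
  mean(V) = (5 + 8 + 3 + 8) / 4 = 24/4 = 6

Step 2 — sample covariance S[i,j] = (1/(n-1)) · Σ_k (x_{k,i} - mean_i) · (x_{k,j} - mean_j), with n-1 = 3.
  S[U,U] = ((3.5)·(3.5) + (-1.5)·(-1.5) + (-2.5)·(-2.5) + (0.5)·(0.5)) / 3 = 21/3 = 7
  S[U,V] = ((3.5)·(-1) + (-1.5)·(2) + (-2.5)·(-3) + (0.5)·(2)) / 3 = 2/3 = 0.6667
  S[V,V] = ((-1)·(-1) + (2)·(2) + (-3)·(-3) + (2)·(2)) / 3 = 18/3 = 6

S is symmetric (S[j,i] = S[i,j]). Assembling:

S = [[7, 0.6667],
 [0.6667, 6]]


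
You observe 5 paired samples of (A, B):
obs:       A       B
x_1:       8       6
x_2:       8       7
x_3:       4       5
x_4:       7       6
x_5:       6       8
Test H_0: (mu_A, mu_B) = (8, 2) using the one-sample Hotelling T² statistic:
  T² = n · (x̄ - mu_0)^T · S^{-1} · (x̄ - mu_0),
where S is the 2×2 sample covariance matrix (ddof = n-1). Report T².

Step 1 — sample mean vector:
  mean(A) = (8 + 8 + 4 + 7 + 6) / 5 = 33/5 = 6.6
  mean(B) = (6 + 7 + 5 + 6 + 8) / 5 = 32/5 = 6.4
  x̄ = (6.6, 6.4),  deviation x̄ - mu_0 = (6.6, 6.4) - (8, 2) = (-1.4, 4.4).

Step 2 — sample covariance matrix, S[i,j] = (1/(n-1)) · Σ_k (x_{k,i} - mean_i) · (x_{k,j} - mean_j), divisor n-1 = 4:
  S[A,A] = ((1.4)·(1.4) + (1.4)·(1.4) + (-2.6)·(-2.6) + (0.4)·(0.4) + (-0.6)·(-0.6)) / 4 = 11.2/4 = 2.8
  S[A,B] = ((1.4)·(-0.4) + (1.4)·(0.6) + (-2.6)·(-1.4) + (0.4)·(-0.4) + (-0.6)·(1.6)) / 4 = 2.8/4 = 0.7
  S[B,B] = ((-0.4)·(-0.4) + (0.6)·(0.6) + (-1.4)·(-1.4) + (-0.4)·(-0.4) + (1.6)·(1.6)) / 4 = 5.2/4 = 1.3
  S = [[2.8, 0.7],
 [0.7, 1.3]].

Step 3 — invert S. det(S) = 2.8·1.3 - (0.7)² = 3.15.
  S^{-1} = (1/det) · [[d, -b], [-b, a]] = [[0.4127, -0.2222],
 [-0.2222, 0.8889]].

Step 4 — quadratic form (x̄ - mu_0)^T · S^{-1} · (x̄ - mu_0):
  S^{-1} · (x̄ - mu_0) = (-1.5556, 4.2222),
  (x̄ - mu_0)^T · [...] = (-1.4)·(-1.5556) + (4.4)·(4.2222) = 20.7556.

Step 5 — scale by n: T² = 5 · 20.7556 = 103.7778.

T² ≈ 103.7778


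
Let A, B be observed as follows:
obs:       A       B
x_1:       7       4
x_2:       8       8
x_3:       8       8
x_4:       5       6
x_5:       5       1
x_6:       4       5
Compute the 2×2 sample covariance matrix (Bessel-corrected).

Step 1 — column means:
  mean(A) = (7 + 8 + 8 + 5 + 5 + 4) / 6 = 37/6 = 6.1667
  mean(B) = (4 + 8 + 8 + 6 + 1 + 5) / 6 = 32/6 = 5.3333

Step 2 — sample covariance S[i,j] = (1/(n-1)) · Σ_k (x_{k,i} - mean_i) · (x_{k,j} - mean_j), with n-1 = 5.
  S[A,A] = ((0.8333)·(0.8333) + (1.8333)·(1.8333) + (1.8333)·(1.8333) + (-1.1667)·(-1.1667) + (-1.1667)·(-1.1667) + (-2.1667)·(-2.1667)) / 5 = 14.8333/5 = 2.9667
  S[A,B] = ((0.8333)·(-1.3333) + (1.8333)·(2.6667) + (1.8333)·(2.6667) + (-1.1667)·(0.6667) + (-1.1667)·(-4.3333) + (-2.1667)·(-0.3333)) / 5 = 13.6667/5 = 2.7333
  S[B,B] = ((-1.3333)·(-1.3333) + (2.6667)·(2.6667) + (2.6667)·(2.6667) + (0.6667)·(0.6667) + (-4.3333)·(-4.3333) + (-0.3333)·(-0.3333)) / 5 = 35.3333/5 = 7.0667

S is symmetric (S[j,i] = S[i,j]). Assembling:

S = [[2.9667, 2.7333],
 [2.7333, 7.0667]]


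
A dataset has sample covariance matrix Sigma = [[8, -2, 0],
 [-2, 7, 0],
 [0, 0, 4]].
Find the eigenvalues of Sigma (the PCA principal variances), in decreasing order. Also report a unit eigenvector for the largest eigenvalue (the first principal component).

Step 1 — characteristic polynomial p(λ) = det(λI - Sigma) = λ³ - tr·λ² + c_1·λ - det, where tr = trace, c_1 = sum of the principal 2×2 minors, det = det(Sigma):
  tr = 8 + 7 + 4 = 19,
  c_1 = (8·7 - (-2)²) + (8·4 - (0)²) + (7·4 - (0)²) = 52 + 32 + 28 = 112,
  det = 8·(7·4 - (0)²) - (-2)·((-2)·4 - (0)·(0)) + (0)·((-2)·(0) - 7·(0)) = 8·(28) - (-2)·(-8) + (0)·(0) = 208.
  So p(λ) = λ³ - 19λ² + 112λ - 208.
Step 2 — look for an integer root (rational root theorem: any rational root is an integer divisor of 208). Testing λ = 4:
  p(4) = 64 - 304 + 448 - 208 = 0  ✓
  Dividing out (λ - 4): p(λ) = (λ - 4)(λ² - 15λ + 52).
Step 3 — remaining eigenvalues from the quadratic λ² - 15λ + 52 = 0:
  Δ = 15² - 4·52 = 225 - 208 = 17,  λ = (15 ± √17)/2 = (15 ± 4.1231)/2 ≈ 9.5616 or 5.4384.
  Sorted: λ_1 = 9.5616,  λ_2 = 5.4384,  λ_3 = 4  (check: sum = 19 = tr ✓).

Step 4 — unit eigenvector for λ_1 ≈ 9.5616: v spans the null space of (Sigma - λ_1 I), whose rows are
  r_1 = (-1.5616, -2, 0),  r_2 = (-2, -2.5616, 0),  r_3 = (0, 0, -5.5616).
  v is orthogonal to every row, so take v ∝ r_1 × r_3 = ((-2)·(-5.5616) - (0)·(0), (0)·(0) - (-1.5616)·(-5.5616), (-1.5616)·(0) - (-2)·(0)) ≈ (11.1231, -8.6847, 0).
  Let u = (11.1231, -8.6847, 0).
  ||u|| = √((11.1231)² + (-8.6847)² + (0)²) = √(199.1468) ≈ 14.1119,  v_1 = u/||u|| ≈ (0.7882, -0.6154, 0) (||v_1|| = 1).

λ_1 = 9.5616,  λ_2 = 5.4384,  λ_3 = 4;  v_1 ≈ (0.7882, -0.6154, 0)


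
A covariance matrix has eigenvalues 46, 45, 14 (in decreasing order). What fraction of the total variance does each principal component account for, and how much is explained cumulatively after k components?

Step 1 — total variance = trace(Sigma) = Σ λ_i = 46 + 45 + 14 = 105.

Step 2 — fraction explained by component i = λ_i / Σ λ:
  PC1: 46/105 = 0.4381
  PC2: 45/105 = 0.4286
  PC3: 14/105 = 0.1333

Step 3 — cumulative fraction after k components = (λ_1 + ... + λ_k) / Σ λ:
  k = 1: 46/105 = 0.4381
  k = 2: (46 + 45)/105 = 91/105 = 0.8667
  k = 3: (46 + 45 + 14)/105 = 105/105 = 1

Summary (fraction, with percent):

explained: PC1 0.4381 (43.81%), PC2 0.4286 (42.86%), PC3 0.1333 (13.33%);  cumulative: 0.4381, 0.8667, 1


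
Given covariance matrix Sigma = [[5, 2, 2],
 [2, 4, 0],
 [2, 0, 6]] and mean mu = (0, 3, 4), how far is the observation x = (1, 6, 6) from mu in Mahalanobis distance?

Step 1 — centre the observation: (x - mu) = (1, 3, 2).

Step 2 — invert Sigma (cofactor / det for 3×3, or solve directly):
  Sigma^{-1} = [[0.3, -0.15, -0.1],
 [-0.15, 0.325, 0.05],
 [-0.1, 0.05, 0.2]].

Step 3 — form the quadratic (x - mu)^T · Sigma^{-1} · (x - mu):
  Sigma^{-1} · (x - mu) = (-0.35, 0.925, 0.45).
  (x - mu)^T · [Sigma^{-1} · (x - mu)] = (1)·(-0.35) + (3)·(0.925) + (2)·(0.45) = 3.325.

Step 4 — take square root: d = √(3.325) ≈ 1.8235.

d(x, mu) = √(3.325) ≈ 1.8235


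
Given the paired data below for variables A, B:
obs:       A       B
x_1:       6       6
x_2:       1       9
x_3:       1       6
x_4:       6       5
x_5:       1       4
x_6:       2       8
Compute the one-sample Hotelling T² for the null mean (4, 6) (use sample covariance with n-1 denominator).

Step 1 — sample mean vector:
  mean(A) = (6 + 1 + 1 + 6 + 1 + 2) / 6 = 17/6 = 2.8333
  mean(B) = (6 + 9 + 6 + 5 + 4 + 8) / 6 = 38/6 = 6.3333
  x̄ = (2.8333, 6.3333),  deviation x̄ - mu_0 = (2.8333, 6.3333) - (4, 6) = (-1.1667, 0.3333).

Step 2 — sample covariance matrix, S[i,j] = (1/(n-1)) · Σ_k (x_{k,i} - mean_i) · (x_{k,j} - mean_j), divisor n-1 = 5:
  S[A,A] = ((3.1667)·(3.1667) + (-1.8333)·(-1.8333) + (-1.8333)·(-1.8333) + (3.1667)·(3.1667) + (-1.8333)·(-1.8333) + (-0.8333)·(-0.8333)) / 5 = 30.8333/5 = 6.1667
  S[A,B] = ((3.1667)·(-0.3333) + (-1.8333)·(2.6667) + (-1.8333)·(-0.3333) + (3.1667)·(-1.3333) + (-1.8333)·(-2.3333) + (-0.8333)·(1.6667)) / 5 = -6.6667/5 = -1.3333
  S[B,B] = ((-0.3333)·(-0.3333) + (2.6667)·(2.6667) + (-0.3333)·(-0.3333) + (-1.3333)·(-1.3333) + (-2.3333)·(-2.3333) + (1.6667)·(1.6667)) / 5 = 17.3333/5 = 3.4667
  S = [[6.1667, -1.3333],
 [-1.3333, 3.4667]].

Step 3 — invert S. det(S) = 6.1667·3.4667 - (-1.3333)² = 19.6.
  S^{-1} = (1/det) · [[d, -b], [-b, a]] = [[0.1769, 0.068],
 [0.068, 0.3146]].

Step 4 — quadratic form (x̄ - mu_0)^T · S^{-1} · (x̄ - mu_0):
  S^{-1} · (x̄ - mu_0) = (-0.1837, 0.0255),
  (x̄ - mu_0)^T · [...] = (-1.1667)·(-0.1837) + (0.3333)·(0.0255) = 0.2228.

Step 5 — scale by n: T² = 6 · 0.2228 = 1.3367.

T² ≈ 1.3367


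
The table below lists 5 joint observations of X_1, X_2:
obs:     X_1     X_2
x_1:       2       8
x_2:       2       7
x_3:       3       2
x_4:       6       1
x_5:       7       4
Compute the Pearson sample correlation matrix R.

Step 1 — column means:
  mean(X_1) = (2 + 2 + 3 + 6 + 7) / 5 = 20/5 = 4
  mean(X_2) = (8 + 7 + 2 + 1 + 4) / 5 = 22/5 = 4.4

Step 2 — sample variances and covariances s[i,j] = (1/(n-1)) · Σ_k (x_{k,i} - mean_i) · (x_{k,j} - mean_j), with n-1 = 4:
  s[X_1,X_1] = ((-2)·(-2) + (-2)·(-2) + (-1)·(-1) + (2)·(2) + (3)·(3)) / 4 = 22/4 = 5.5
  s[X_1,X_2] = ((-2)·(3.6) + (-2)·(2.6) + (-1)·(-2.4) + (2)·(-3.4) + (3)·(-0.4)) / 4 = -18/4 = -4.5
  s[X_2,X_2] = ((3.6)·(3.6) + (2.6)·(2.6) + (-2.4)·(-2.4) + (-3.4)·(-3.4) + (-0.4)·(-0.4)) / 4 = 37.2/4 = 9.3
  Sample standard deviations s_i = √(s[i,i]):
  s(X_1) = √(5.5) = 2.3452
  s(X_2) = √(9.3) = 3.0496

Step 3 — r_{ij} = s_{ij} / (s_i · s_j):
  r[X_1,X_1] = 1 (diagonal).
  r[X_1,X_2] = -4.5 / (2.3452 · 3.0496) = -4.5 / 7.1519 = -0.6292
  r[X_2,X_2] = 1 (diagonal).

R is symmetric with unit diagonal. Assembling:

R = [[1, -0.6292],
 [-0.6292, 1]]


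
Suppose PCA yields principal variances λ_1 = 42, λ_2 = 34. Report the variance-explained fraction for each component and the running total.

Step 1 — total variance = trace(Sigma) = Σ λ_i = 42 + 34 = 76.

Step 2 — fraction explained by component i = λ_i / Σ λ:
  PC1: 42/76 = 0.5526
  PC2: 34/76 = 0.4474

Step 3 — cumulative fraction after k components = (λ_1 + ... + λ_k) / Σ λ:
  k = 1: 42/76 = 0.5526
  k = 2: (42 + 34)/76 = 76/76 = 1

Summary (fraction, with percent):

explained: PC1 0.5526 (55.26%), PC2 0.4474 (44.74%);  cumulative: 0.5526, 1


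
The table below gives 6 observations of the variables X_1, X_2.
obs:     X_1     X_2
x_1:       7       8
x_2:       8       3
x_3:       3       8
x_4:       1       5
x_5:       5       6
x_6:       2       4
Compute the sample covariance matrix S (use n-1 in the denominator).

Step 1 — column means:
  mean(X_1) = (7 + 8 + 3 + 1 + 5 + 2) / 6 = 26/6 = 4.3333
  mean(X_2) = (8 + 3 + 8 + 5 + 6 + 4) / 6 = 34/6 = 5.6667

Step 2 — sample covariance S[i,j] = (1/(n-1)) · Σ_k (x_{k,i} - mean_i) · (x_{k,j} - mean_j), with n-1 = 5.
  S[X_1,X_1] = ((2.6667)·(2.6667) + (3.6667)·(3.6667) + (-1.3333)·(-1.3333) + (-3.3333)·(-3.3333) + (0.6667)·(0.6667) + (-2.3333)·(-2.3333)) / 5 = 39.3333/5 = 7.8667
  S[X_1,X_2] = ((2.6667)·(2.3333) + (3.6667)·(-2.6667) + (-1.3333)·(2.3333) + (-3.3333)·(-0.6667) + (0.6667)·(0.3333) + (-2.3333)·(-1.6667)) / 5 = -0.3333/5 = -0.0667
  S[X_2,X_2] = ((2.3333)·(2.3333) + (-2.6667)·(-2.6667) + (2.3333)·(2.3333) + (-0.6667)·(-0.6667) + (0.3333)·(0.3333) + (-1.6667)·(-1.6667)) / 5 = 21.3333/5 = 4.2667

S is symmetric (S[j,i] = S[i,j]). Assembling:

S = [[7.8667, -0.0667],
 [-0.0667, 4.2667]]


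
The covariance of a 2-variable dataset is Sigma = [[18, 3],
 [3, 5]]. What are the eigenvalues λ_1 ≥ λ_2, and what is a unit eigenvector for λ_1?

Step 1 — characteristic polynomial of 2×2 Sigma:
  det(Sigma - λI) = λ² - trace · λ + det = 0.
  trace = 18 + 5 = 23, det = 18·5 - (3)² = 81.
Step 2 — discriminant:
  Δ = trace² - 4·det = 529 - 324 = 205.
Step 3 — eigenvalues:
  λ = (trace ± √Δ)/2 = (23 ± 14.3178)/2,
  λ_1 = 18.6589,  λ_2 = 4.3411.

Step 4 — unit eigenvector for λ_1: solve (Sigma - λ_1 I)v = 0. First row:
  (18 - 18.6589)·v_x + (3)·v_y = 0, i.e. (-0.6589)·v_x + (3)·v_y = 0,
  so v ∝ (b, λ_1 - a) = (3, 0.6589) = u.
  ||u|| = √((3)² + (0.6589)²) = √(9.4342) ≈ 3.0715,
  v_1 = u/||u|| ≈ (0.9767, 0.2145) (||v_1|| = 1).

λ_1 = 18.6589,  λ_2 = 4.3411;  v_1 ≈ (0.9767, 0.2145)


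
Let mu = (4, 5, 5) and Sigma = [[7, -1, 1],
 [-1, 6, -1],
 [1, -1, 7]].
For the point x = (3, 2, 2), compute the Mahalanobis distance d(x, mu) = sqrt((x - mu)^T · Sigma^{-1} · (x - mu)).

Step 1 — centre the observation: (x - mu) = (-1, -3, -3).

Step 2 — invert Sigma (cofactor / det for 3×3, or solve directly):
  Sigma^{-1} = [[0.1486, 0.0217, -0.0181],
 [0.0217, 0.1739, 0.0217],
 [-0.0181, 0.0217, 0.1486]].

Step 3 — form the quadratic (x - mu)^T · Sigma^{-1} · (x - mu):
  Sigma^{-1} · (x - mu) = (-0.1594, -0.6087, -0.4928).
  (x - mu)^T · [Sigma^{-1} · (x - mu)] = (-1)·(-0.1594) + (-3)·(-0.6087) + (-3)·(-0.4928) = 3.4638.

Step 4 — take square root: d = √(3.4638) ≈ 1.8611.

d(x, mu) = √(3.4638) ≈ 1.8611


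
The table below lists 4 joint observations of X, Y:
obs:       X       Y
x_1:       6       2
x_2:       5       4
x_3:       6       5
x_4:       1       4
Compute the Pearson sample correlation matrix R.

Step 1 — column means:
  mean(X) = (6 + 5 + 6 + 1) / 4 = 18/4 = 4.5
  mean(Y) = (2 + 4 + 5 + 4) / 4 = 15/4 = 3.75

Step 2 — sample variances and covariances s[i,j] = (1/(n-1)) · Σ_k (x_{k,i} - mean_i) · (x_{k,j} - mean_j), with n-1 = 3:
  s[X,X] = ((1.5)·(1.5) + (0.5)·(0.5) + (1.5)·(1.5) + (-3.5)·(-3.5)) / 3 = 17/3 = 5.6667
  s[X,Y] = ((1.5)·(-1.75) + (0.5)·(0.25) + (1.5)·(1.25) + (-3.5)·(0.25)) / 3 = -1.5/3 = -0.5
  s[Y,Y] = ((-1.75)·(-1.75) + (0.25)·(0.25) + (1.25)·(1.25) + (0.25)·(0.25)) / 3 = 4.75/3 = 1.5833
  Sample standard deviations s_i = √(s[i,i]):
  s(X) = √(5.6667) = 2.3805
  s(Y) = √(1.5833) = 1.2583

Step 3 — r_{ij} = s_{ij} / (s_i · s_j):
  r[X,X] = 1 (diagonal).
  r[X,Y] = -0.5 / (2.3805 · 1.2583) = -0.5 / 2.9954 = -0.1669
  r[Y,Y] = 1 (diagonal).

R is symmetric with unit diagonal. Assembling:

R = [[1, -0.1669],
 [-0.1669, 1]]


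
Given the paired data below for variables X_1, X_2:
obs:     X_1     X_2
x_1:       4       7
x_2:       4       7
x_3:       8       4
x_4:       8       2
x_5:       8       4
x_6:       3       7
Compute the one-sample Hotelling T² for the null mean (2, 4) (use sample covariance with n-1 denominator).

Step 1 — sample mean vector:
  mean(X_1) = (4 + 4 + 8 + 8 + 8 + 3) / 6 = 35/6 = 5.8333
  mean(X_2) = (7 + 7 + 4 + 2 + 4 + 7) / 6 = 31/6 = 5.1667
  x̄ = (5.8333, 5.1667),  deviation x̄ - mu_0 = (5.8333, 5.1667) - (2, 4) = (3.8333, 1.1667).

Step 2 — sample covariance matrix, S[i,j] = (1/(n-1)) · Σ_k (x_{k,i} - mean_i) · (x_{k,j} - mean_j), divisor n-1 = 5:
  S[X_1,X_1] = ((-1.8333)·(-1.8333) + (-1.8333)·(-1.8333) + (2.1667)·(2.1667) + (2.1667)·(2.1667) + (2.1667)·(2.1667) + (-2.8333)·(-2.8333)) / 5 = 28.8333/5 = 5.7667
  S[X_1,X_2] = ((-1.8333)·(1.8333) + (-1.8333)·(1.8333) + (2.1667)·(-1.1667) + (2.1667)·(-3.1667) + (2.1667)·(-1.1667) + (-2.8333)·(1.8333)) / 5 = -23.8333/5 = -4.7667
  S[X_2,X_2] = ((1.8333)·(1.8333) + (1.8333)·(1.8333) + (-1.1667)·(-1.1667) + (-3.1667)·(-3.1667) + (-1.1667)·(-1.1667) + (1.8333)·(1.8333)) / 5 = 22.8333/5 = 4.5667
  S = [[5.7667, -4.7667],
 [-4.7667, 4.5667]].

Step 3 — invert S. det(S) = 5.7667·4.5667 - (-4.7667)² = 3.6133.
  S^{-1} = (1/det) · [[d, -b], [-b, a]] = [[1.2638, 1.3192],
 [1.3192, 1.5959]].

Step 4 — quadratic form (x̄ - mu_0)^T · S^{-1} · (x̄ - mu_0):
  S^{-1} · (x̄ - mu_0) = (6.3838, 6.9188),
  (x̄ - mu_0)^T · [...] = (3.8333)·(6.3838) + (1.1667)·(6.9188) = 32.5431.

Step 5 — scale by n: T² = 6 · 32.5431 = 195.2583.

T² ≈ 195.2583
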